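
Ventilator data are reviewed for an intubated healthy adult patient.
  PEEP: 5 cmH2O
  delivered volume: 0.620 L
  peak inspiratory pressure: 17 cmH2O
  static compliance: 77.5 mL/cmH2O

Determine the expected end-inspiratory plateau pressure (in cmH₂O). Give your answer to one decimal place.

Pplat = PEEP + Vt / Cstat = 5 + 620 / 77.5 = 5 + 8.0 = 13.0 cmH2O.

13.0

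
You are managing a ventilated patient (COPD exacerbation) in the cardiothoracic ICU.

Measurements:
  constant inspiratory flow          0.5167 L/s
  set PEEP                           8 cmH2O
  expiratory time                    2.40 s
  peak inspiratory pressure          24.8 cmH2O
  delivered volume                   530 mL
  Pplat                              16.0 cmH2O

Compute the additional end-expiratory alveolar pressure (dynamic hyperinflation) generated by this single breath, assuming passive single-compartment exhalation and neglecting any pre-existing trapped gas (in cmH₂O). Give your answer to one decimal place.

R = (PIP − Pplat)/V̇ = (24.8 − 16.0) / 0.5167 = 8.8/0.5167 = 17.031 cmH2O·s/L.
C = Vt/(Pplat − PEEP) = 530.0 / (16.0 − 8) = 530.0/8.0 = 66.25 mL/cmH2O.
τ = R × C = 17.031 × 0.06625 L/cmH2O = 1.128 s.
Fraction remaining = e^(−Te/τ) = e^(−2.40/1.128) = 0.1191; trapped volume = 530.0 × 0.1191 = 63.123 mL.
Additional alveolar pressure from trapping ≈ V_trapped / C = 63.123 / 66.25 = 0.9528 cmH2O.

1.0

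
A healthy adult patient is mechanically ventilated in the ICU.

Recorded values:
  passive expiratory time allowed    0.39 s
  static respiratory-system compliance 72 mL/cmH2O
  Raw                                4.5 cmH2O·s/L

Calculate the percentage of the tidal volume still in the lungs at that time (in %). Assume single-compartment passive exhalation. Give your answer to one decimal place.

30.0

τ = R × C = 4.5 × 72 mL/cmH2O = 4.5 × 0.072 L/cmH2O = 0.324 s.
Passive exhalation: V(t)/V₀ = e^(−t/τ) = e^(−0.39/0.324) = 0.3001.
Fraction remaining = 0.3001 → 30.01%.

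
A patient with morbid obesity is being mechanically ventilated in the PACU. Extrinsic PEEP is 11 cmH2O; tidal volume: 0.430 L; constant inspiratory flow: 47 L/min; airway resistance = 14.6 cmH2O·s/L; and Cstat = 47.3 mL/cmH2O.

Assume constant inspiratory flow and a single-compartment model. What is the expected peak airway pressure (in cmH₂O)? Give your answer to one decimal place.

31.5

Flow: 47 L/min ÷ 60 = 0.7833 L/s.
Equation of motion (constant flow): PIP = Vt/C + R·V̇ + PEEP.
PIP = 430/47.3 + 14.6×0.7833 + 11 = 9.091 + 11.436 + 11 = 31.527 cmH2O.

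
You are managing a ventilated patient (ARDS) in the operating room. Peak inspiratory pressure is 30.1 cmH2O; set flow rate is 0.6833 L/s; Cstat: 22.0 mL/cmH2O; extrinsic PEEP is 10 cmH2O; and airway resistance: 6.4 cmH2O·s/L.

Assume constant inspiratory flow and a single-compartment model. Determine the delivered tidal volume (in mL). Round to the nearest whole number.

Equation of motion (constant flow): PIP = Vt/C + R·V̇ + PEEP.
Vt/C = PIP − R·V̇ − PEEP = 30.1 − 4.373 − 10 = 15.727 cmH2O.
Vt = C × 15.727 = 22.0 × 15.727 = 345.99 mL.

346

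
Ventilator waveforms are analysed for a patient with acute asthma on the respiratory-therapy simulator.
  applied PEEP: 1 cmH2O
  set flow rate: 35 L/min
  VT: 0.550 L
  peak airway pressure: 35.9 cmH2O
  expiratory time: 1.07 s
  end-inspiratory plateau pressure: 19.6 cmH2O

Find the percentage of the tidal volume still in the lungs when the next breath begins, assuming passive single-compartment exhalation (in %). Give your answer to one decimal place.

27.4

Flow: 35 L/min ÷ 60 = 0.5833 L/s.
R = (PIP − Pplat)/V̇ = (35.9 − 19.6) / 0.5833 = 16.3/0.5833 = 27.944 cmH2O·s/L.
C = Vt/(Pplat − PEEP) = 550.0 / (19.6 − 1) = 550.0/18.6 = 29.57 mL/cmH2O.
τ = R × C = 27.944 × 0.02957 L/cmH2O = 0.8263 s.
Fraction remaining at end-expiration = e^(−Te/τ) = e^(−1.07/0.8263) = 0.2739 → 27.39%.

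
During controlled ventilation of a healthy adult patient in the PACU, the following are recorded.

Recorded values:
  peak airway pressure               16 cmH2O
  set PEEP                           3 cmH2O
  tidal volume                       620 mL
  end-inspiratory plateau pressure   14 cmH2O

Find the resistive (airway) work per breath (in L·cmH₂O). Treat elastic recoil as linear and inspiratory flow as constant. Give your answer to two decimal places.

With constant inspiratory flow the resistive pressure is constant at PIP − Pplat = 16 − 14 = 2.0 cmH2O, so resistive work = 2.0 × 0.620 = 1.24 L·cmH2O.

1.24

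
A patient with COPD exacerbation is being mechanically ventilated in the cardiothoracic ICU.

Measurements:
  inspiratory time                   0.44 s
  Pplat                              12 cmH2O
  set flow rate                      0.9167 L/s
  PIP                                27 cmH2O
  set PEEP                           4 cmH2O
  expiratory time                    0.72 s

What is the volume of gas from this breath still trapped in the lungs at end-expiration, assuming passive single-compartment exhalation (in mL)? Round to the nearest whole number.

Vt = flow × Ti = 0.9167 L/s × 0.44 s × 1000 mL/L = 403.35 mL.
R = (PIP − Pplat)/V̇ = (27 − 12) / 0.9167 = 15.0/0.9167 = 16.363 cmH2O·s/L.
C = Vt/(Pplat − PEEP) = 403.35 / (12 − 4) = 403.35/8.0 = 50.419 mL/cmH2O.
τ = R × C = 16.363 × 0.05042 L/cmH2O = 0.825 s.
Fraction remaining = e^(−Te/τ) = e^(−0.72/0.825) = 0.4178.
Trapped volume = 403.35 × 0.4178 = 168.52 mL.

169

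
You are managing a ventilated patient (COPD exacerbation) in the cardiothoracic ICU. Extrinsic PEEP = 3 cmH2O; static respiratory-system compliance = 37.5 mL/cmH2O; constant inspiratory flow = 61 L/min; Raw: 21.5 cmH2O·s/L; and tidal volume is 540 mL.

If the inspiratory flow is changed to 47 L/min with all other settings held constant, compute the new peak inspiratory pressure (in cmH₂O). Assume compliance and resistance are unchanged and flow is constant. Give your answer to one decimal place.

Flow: 61 L/min ÷ 60 = 1.0167 L/s.
New flow: 47 L/min ÷ 60 = 0.7833 L/s.
PIP = Vt/C + R·V̇ + PEEP (constant-flow equation of motion).
Only the resistive term changes: ΔPIP = R × ΔV̇ = 21.5 × (0.7833 − 1.0167) = 21.5 × -0.2334 = -5.018 cmH2O.
Original PIP = 540/37.5 + 21.5×1.0167 + 3 = 39.259 cmH2O; new PIP = 39.259 + (-5.018) = 34.241 cmH2O.

34.2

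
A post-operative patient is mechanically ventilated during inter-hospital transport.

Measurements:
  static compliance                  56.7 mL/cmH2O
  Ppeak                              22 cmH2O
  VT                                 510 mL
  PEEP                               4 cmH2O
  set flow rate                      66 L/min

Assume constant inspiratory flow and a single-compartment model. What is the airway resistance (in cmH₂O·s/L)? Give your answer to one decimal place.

8.2

Flow: 66 L/min ÷ 60 = 1.1 L/s.
Equation of motion (constant flow): PIP = Vt/C + R·V̇ + PEEP.
R·V̇ = PIP − Vt/C − PEEP = 22 − 510/56.7 − 4 = 22 − 8.995 − 4 = 9.005 cmH2O.
R = 9.005 / 1.1 = 8.186 cmH2O·s/L.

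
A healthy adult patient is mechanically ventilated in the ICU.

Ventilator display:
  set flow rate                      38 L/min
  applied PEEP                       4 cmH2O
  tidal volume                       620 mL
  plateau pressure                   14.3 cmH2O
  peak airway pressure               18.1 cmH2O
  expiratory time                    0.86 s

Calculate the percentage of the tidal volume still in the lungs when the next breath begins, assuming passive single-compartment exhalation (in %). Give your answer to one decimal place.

Flow: 38 L/min ÷ 60 = 0.6333 L/s.
R = (PIP − Pplat)/V̇ = (18.1 − 14.3) / 0.6333 = 3.8/0.6333 = 6.0 cmH2O·s/L.
C = Vt/(Pplat − PEEP) = 620.0 / (14.3 − 4) = 620.0/10.3 = 60.194 mL/cmH2O.
τ = R × C = 6.0 × 0.06019 L/cmH2O = 0.3611 s.
Fraction remaining at end-expiration = e^(−Te/τ) = e^(−0.86/0.3611) = 0.0924 → 9.24%.

9.2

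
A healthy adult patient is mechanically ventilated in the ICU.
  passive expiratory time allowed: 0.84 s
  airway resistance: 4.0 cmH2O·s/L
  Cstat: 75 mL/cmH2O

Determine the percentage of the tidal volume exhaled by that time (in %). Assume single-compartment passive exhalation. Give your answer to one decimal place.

τ = R × C = 4.0 × 75 mL/cmH2O = 4.0 × 0.075 L/cmH2O = 0.3 s.
Passive exhalation: V(t)/V₀ = e^(−t/τ) = e^(−0.84/0.3) = 0.06081.
Fraction exhaled = 1 − 0.06081 = 0.9392 → 93.92%.

93.9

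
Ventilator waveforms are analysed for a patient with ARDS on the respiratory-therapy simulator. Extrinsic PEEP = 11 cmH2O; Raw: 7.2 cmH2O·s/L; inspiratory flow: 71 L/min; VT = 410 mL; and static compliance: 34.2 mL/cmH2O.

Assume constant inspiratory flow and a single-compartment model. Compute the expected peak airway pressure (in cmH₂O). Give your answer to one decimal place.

31.5

Flow: 71 L/min ÷ 60 = 1.1833 L/s.
Equation of motion (constant flow): PIP = Vt/C + R·V̇ + PEEP.
PIP = 410/34.2 + 7.2×1.1833 + 11 = 11.988 + 8.52 + 11 = 31.508 cmH2O.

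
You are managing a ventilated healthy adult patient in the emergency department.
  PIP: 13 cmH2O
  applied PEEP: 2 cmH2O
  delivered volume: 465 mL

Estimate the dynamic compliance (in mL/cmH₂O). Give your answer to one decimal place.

Dynamic compliance = Vt / (PIP − PEEP) = 465 / (13 − 2) = 465 / 11.0 = 42.273 mL/cmH2O.

42.3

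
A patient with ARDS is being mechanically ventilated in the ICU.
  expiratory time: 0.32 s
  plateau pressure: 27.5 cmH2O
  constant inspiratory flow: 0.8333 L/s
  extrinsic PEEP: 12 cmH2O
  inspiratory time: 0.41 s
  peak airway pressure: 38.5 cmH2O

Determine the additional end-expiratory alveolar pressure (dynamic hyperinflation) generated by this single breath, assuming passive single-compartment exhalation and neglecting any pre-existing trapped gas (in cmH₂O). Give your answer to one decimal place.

5.2

Vt = flow × Ti = 0.8333 L/s × 0.41 s × 1000 mL/L = 341.65 mL.
R = (PIP − Pplat)/V̇ = (38.5 − 27.5) / 0.8333 = 11.0/0.8333 = 13.201 cmH2O·s/L.
C = Vt/(Pplat − PEEP) = 341.65 / (27.5 − 12) = 341.65/15.5 = 22.042 mL/cmH2O.
τ = R × C = 13.201 × 0.02204 L/cmH2O = 0.291 s.
Fraction remaining = e^(−Te/τ) = e^(−0.32/0.291) = 0.333; trapped volume = 341.65 × 0.333 = 113.77 mL.
Additional alveolar pressure from trapping ≈ V_trapped / C = 113.77 / 22.042 = 5.162 cmH2O.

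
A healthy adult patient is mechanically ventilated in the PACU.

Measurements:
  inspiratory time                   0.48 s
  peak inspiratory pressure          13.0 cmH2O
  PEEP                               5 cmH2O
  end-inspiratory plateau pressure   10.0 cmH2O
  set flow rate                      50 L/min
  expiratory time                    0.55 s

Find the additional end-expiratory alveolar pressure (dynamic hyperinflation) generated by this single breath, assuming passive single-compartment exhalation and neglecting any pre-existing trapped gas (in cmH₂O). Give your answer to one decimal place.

0.7

Flow: 50 L/min ÷ 60 = 0.8333 L/s.
Vt = flow × Ti = 0.8333 L/s × 0.48 s × 1000 mL/L = 399.98 mL.
R = (PIP − Pplat)/V̇ = (13.0 − 10.0) / 0.8333 = 3.0/0.8333 = 3.6 cmH2O·s/L.
C = Vt/(Pplat − PEEP) = 399.98 / (10.0 − 5) = 399.98/5.0 = 79.996 mL/cmH2O.
τ = R × C = 3.6 × 0.08 L/cmH2O = 0.288 s.
Fraction remaining = e^(−Te/τ) = e^(−0.55/0.288) = 0.1481; trapped volume = 399.98 × 0.1481 = 59.237 mL.
Additional alveolar pressure from trapping ≈ V_trapped / C = 59.237 / 79.996 = 0.7405 cmH2O.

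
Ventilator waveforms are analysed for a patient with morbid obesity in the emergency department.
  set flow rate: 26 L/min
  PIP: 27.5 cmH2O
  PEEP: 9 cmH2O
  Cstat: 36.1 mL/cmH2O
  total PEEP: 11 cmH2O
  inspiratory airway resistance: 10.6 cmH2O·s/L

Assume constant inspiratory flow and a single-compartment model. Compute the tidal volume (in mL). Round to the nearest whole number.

430

Flow: 26 L/min ÷ 60 = 0.4333 L/s.
Total PEEP = 11 cmH2O (set 9 + intrinsic 2); this is the baseline alveolar pressure.
Equation of motion (constant flow): PIP = Vt/C + R·V̇ + PEEP.
Vt/C = PIP − R·V̇ − PEEP = 27.5 − 4.593 − 11 = 11.907 cmH2O.
Vt = C × 11.907 = 36.1 × 11.907 = 429.84 mL.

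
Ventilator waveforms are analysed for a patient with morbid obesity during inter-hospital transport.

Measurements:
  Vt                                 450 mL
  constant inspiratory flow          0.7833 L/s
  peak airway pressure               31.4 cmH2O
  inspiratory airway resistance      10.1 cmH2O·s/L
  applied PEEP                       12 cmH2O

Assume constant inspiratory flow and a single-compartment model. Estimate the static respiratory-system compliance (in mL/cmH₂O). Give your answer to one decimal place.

Equation of motion (constant flow): PIP = Vt/C + R·V̇ + PEEP.
Vt/C = PIP − R·V̇ − PEEP = 31.4 − 10.1×0.7833 − 12 = 31.4 − 7.911 − 12 = 11.489 cmH2O.
C = Vt / 11.489 = 450 / 11.489 = 39.168 mL/cmH2O.

39.2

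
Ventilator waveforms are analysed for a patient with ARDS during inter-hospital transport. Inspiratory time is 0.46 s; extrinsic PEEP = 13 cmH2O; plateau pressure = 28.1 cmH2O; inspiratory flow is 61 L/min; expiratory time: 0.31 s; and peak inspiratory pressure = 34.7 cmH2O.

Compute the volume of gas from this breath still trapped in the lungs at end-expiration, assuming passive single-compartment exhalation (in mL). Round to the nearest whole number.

100

Flow: 61 L/min ÷ 60 = 1.0167 L/s.
Vt = flow × Ti = 1.0167 L/s × 0.46 s × 1000 mL/L = 467.68 mL.
R = (PIP − Pplat)/V̇ = (34.7 − 28.1) / 1.0167 = 6.6/1.0167 = 6.492 cmH2O·s/L.
C = Vt/(Pplat − PEEP) = 467.68 / (28.1 − 13) = 467.68/15.1 = 30.972 mL/cmH2O.
τ = R × C = 6.492 × 0.03097 L/cmH2O = 0.2011 s.
Fraction remaining = e^(−Te/τ) = e^(−0.31/0.2011) = 0.2141.
Trapped volume = 467.68 × 0.2141 = 100.13 mL.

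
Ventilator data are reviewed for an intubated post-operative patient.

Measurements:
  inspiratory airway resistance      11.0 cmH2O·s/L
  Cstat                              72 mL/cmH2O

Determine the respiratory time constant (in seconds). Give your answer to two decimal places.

τ = R × C = 11.0 × 72 mL/cmH2O = 11.0 × 0.072 L/cmH2O = 0.792 s.

0.79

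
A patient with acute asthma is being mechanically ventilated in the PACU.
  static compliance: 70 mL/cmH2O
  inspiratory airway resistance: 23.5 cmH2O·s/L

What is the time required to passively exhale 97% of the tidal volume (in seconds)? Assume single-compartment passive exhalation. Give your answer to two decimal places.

τ = R × C = 23.5 × 70 mL/cmH2O = 23.5 × 0.070 L/cmH2O = 1.645 s.
Exhaled fraction f = 1 − e^(−t/τ) → t = −τ·ln(1 − f) = −1.645·ln(0.03) = 5.768 s.

5.77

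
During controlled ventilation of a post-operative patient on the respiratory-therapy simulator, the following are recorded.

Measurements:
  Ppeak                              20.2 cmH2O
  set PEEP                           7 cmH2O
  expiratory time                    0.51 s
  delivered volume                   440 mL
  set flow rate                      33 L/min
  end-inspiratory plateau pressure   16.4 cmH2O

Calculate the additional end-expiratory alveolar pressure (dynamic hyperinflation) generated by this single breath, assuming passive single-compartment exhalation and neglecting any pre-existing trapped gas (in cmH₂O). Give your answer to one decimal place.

Flow: 33 L/min ÷ 60 = 0.55 L/s.
R = (PIP − Pplat)/V̇ = (20.2 − 16.4) / 0.55 = 3.8/0.55 = 6.909 cmH2O·s/L.
C = Vt/(Pplat − PEEP) = 440.0 / (16.4 − 7) = 440.0/9.4 = 46.809 mL/cmH2O.
τ = R × C = 6.909 × 0.04681 L/cmH2O = 0.3234 s.
Fraction remaining = e^(−Te/τ) = e^(−0.51/0.3234) = 0.2066; trapped volume = 440.0 × 0.2066 = 90.904 mL.
Additional alveolar pressure from trapping ≈ V_trapped / C = 90.904 / 46.809 = 1.942 cmH2O.

1.9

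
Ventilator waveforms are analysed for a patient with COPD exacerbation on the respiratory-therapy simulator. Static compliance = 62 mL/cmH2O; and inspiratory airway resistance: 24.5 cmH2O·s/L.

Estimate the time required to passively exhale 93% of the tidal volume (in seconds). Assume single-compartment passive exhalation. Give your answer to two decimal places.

τ = R × C = 24.5 × 62 mL/cmH2O = 24.5 × 0.062 L/cmH2O = 1.519 s.
Exhaled fraction f = 1 − e^(−t/τ) → t = −τ·ln(1 − f) = −1.519·ln(0.07) = 4.039 s.

4.04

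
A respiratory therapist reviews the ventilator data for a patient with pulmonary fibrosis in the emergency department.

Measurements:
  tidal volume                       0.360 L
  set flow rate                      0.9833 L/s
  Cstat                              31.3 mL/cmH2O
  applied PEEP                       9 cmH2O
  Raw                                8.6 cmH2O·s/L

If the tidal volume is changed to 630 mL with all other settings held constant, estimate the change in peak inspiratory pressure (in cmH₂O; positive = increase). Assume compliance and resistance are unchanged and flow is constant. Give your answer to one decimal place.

8.6

PIP = Vt/C + R·V̇ + PEEP (constant-flow equation of motion).
Only the elastic term changes: ΔPIP = ΔVt / C = (630 − 360) / 31.3 = 8.626 cmH2O.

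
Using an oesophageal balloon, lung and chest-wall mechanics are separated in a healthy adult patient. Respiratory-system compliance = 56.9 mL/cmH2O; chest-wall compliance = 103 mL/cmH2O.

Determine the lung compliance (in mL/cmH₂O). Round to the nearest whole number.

127

1/CL = 1/Crs − 1/Ccw.
1/CL = 1/56.9 − 1/103 = 0.007866.
CL = 127.13 mL/cmH2O.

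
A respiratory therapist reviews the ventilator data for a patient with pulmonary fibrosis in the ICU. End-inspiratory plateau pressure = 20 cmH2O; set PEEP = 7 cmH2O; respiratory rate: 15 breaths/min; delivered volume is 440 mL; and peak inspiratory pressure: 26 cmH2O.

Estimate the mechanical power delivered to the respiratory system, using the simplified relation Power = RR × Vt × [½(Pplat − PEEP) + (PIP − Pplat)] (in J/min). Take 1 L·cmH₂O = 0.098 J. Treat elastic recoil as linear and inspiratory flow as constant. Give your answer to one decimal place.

8.1

Per-breath work = Vt × [½(Pplat−PEEP) + (PIP−Pplat)] = 0.440 × [0.5×13.0 + 6.0] = 0.440 × 12.5 = 5.5 L·cmH2O.
Power = 15 × 5.5 = 82.5 L·cmH2O/min.
× 0.098 J/(L·cmH2O) → 8.085 J/min.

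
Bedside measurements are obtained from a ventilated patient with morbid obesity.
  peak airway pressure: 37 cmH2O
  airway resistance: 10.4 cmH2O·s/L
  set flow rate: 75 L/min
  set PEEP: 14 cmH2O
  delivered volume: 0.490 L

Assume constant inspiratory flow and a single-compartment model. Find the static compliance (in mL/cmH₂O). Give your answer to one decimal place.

49.0

Flow: 75 L/min ÷ 60 = 1.25 L/s.
Equation of motion (constant flow): PIP = Vt/C + R·V̇ + PEEP.
Vt/C = PIP − R·V̇ − PEEP = 37 − 10.4×1.25 − 14 = 37 − 13.0 − 14 = 10.0 cmH2O.
C = Vt / 10.0 = 490 / 10.0 = 49.0 mL/cmH2O.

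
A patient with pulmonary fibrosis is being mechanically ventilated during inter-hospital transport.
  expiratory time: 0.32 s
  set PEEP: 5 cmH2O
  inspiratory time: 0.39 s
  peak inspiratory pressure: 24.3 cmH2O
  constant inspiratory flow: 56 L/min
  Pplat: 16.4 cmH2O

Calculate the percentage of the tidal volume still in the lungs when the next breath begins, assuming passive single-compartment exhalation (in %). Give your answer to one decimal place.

Flow: 56 L/min ÷ 60 = 0.9333 L/s.
Vt = flow × Ti = 0.9333 L/s × 0.39 s × 1000 mL/L = 363.99 mL.
R = (PIP − Pplat)/V̇ = (24.3 − 16.4) / 0.9333 = 7.9/0.9333 = 8.465 cmH2O·s/L.
C = Vt/(Pplat − PEEP) = 363.99 / (16.4 − 5) = 363.99/11.4 = 31.929 mL/cmH2O.
τ = R × C = 8.465 × 0.03193 L/cmH2O = 0.2703 s.
Fraction remaining at end-expiration = e^(−Te/τ) = e^(−0.32/0.2703) = 0.3061 → 30.61%.

30.6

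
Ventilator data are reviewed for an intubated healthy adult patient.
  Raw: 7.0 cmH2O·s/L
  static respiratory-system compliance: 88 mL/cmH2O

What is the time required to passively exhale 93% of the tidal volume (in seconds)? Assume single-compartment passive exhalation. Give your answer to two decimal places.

τ = R × C = 7.0 × 88 mL/cmH2O = 7.0 × 0.088 L/cmH2O = 0.616 s.
Exhaled fraction f = 1 − e^(−t/τ) → t = −τ·ln(1 − f) = −0.616·ln(0.07) = 1.638 s.

1.64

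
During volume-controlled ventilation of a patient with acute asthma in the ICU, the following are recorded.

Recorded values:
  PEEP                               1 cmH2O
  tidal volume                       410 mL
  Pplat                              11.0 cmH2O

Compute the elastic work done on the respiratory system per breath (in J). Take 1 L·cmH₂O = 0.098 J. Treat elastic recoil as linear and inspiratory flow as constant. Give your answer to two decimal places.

0.20

Elastic work ≈ ½ × (Pplat − PEEP) × Vt = 0.5 × (11.0 − 1) × 0.410 L = 0.5 × 10.0 × 0.410 = 2.05 L·cmH2O.
× 0.098 J/(L·cmH2O) → 0.2009 J.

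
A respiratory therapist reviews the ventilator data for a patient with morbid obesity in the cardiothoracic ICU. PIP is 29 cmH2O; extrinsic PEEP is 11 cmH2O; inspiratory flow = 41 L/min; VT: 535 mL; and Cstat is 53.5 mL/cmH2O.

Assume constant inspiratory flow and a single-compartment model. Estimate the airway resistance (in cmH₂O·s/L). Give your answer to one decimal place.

Flow: 41 L/min ÷ 60 = 0.6833 L/s.
Equation of motion (constant flow): PIP = Vt/C + R·V̇ + PEEP.
R·V̇ = PIP − Vt/C − PEEP = 29 − 535/53.5 − 11 = 29 − 10.0 − 11 = 8.0 cmH2O.
R = 8.0 / 0.6833 = 11.708 cmH2O·s/L.

11.7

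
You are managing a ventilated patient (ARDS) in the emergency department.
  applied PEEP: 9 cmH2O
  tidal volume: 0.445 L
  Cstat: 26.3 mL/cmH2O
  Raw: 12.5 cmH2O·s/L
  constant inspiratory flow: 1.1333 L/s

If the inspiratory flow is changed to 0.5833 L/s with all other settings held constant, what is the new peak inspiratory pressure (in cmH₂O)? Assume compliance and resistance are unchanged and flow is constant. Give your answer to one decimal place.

PIP = Vt/C + R·V̇ + PEEP (constant-flow equation of motion).
Only the resistive term changes: ΔPIP = R × ΔV̇ = 12.5 × (0.5833 − 1.1333) = 12.5 × -0.55 = -6.875 cmH2O.
Original PIP = 445/26.3 + 12.5×1.1333 + 9 = 40.086 cmH2O; new PIP = 40.086 + (-6.875) = 33.211 cmH2O.

33.2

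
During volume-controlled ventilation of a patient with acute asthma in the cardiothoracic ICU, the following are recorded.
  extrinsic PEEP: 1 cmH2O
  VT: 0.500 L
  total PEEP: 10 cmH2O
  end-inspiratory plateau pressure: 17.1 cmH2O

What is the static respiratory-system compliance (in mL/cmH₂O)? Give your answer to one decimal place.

70.4

End-expiratory occlusion gives total PEEP = 10 cmH2O (intrinsic PEEP = 10 − 1 = 9). Use total PEEP for the elastic gradient.
Cstat = Vt / (Pplat − PEEPtotal) = 500 / (17.1 − 10) = 500 / 7.1 = 70.423 mL/cmH2O.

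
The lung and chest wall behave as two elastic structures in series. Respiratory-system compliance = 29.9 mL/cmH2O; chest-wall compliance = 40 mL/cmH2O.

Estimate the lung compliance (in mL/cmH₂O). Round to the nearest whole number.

1/CL = 1/Crs − 1/Ccw.
1/CL = 1/29.9 − 1/40 = 0.008445.
CL = 118.41 mL/cmH2O.

118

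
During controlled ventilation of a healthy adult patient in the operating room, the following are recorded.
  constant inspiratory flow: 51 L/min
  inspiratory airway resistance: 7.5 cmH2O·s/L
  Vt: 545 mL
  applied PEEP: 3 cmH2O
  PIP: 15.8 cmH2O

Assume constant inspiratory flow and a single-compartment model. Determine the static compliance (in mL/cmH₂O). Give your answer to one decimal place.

Flow: 51 L/min ÷ 60 = 0.85 L/s.
Equation of motion (constant flow): PIP = Vt/C + R·V̇ + PEEP.
Vt/C = PIP − R·V̇ − PEEP = 15.8 − 7.5×0.85 − 3 = 15.8 − 6.375 − 3 = 6.425 cmH2O.
C = Vt / 6.425 = 545 / 6.425 = 84.825 mL/cmH2O.

84.8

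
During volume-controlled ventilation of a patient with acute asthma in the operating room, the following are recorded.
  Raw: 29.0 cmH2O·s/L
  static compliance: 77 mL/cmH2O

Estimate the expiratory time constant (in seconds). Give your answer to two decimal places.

2.23

τ = R × C = 29.0 × 77 mL/cmH2O = 29.0 × 0.077 L/cmH2O = 2.233 s.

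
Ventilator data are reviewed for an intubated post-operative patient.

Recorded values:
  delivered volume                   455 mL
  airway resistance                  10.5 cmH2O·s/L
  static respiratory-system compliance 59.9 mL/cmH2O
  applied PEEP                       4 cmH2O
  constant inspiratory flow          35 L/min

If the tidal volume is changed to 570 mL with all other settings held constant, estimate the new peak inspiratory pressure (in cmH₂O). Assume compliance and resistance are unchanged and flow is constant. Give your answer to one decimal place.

19.6

Flow: 35 L/min ÷ 60 = 0.5833 L/s.
PIP = Vt/C + R·V̇ + PEEP (constant-flow equation of motion).
Only the elastic term changes: ΔPIP = ΔVt / C = (570 − 455) / 59.9 = 1.92 cmH2O.
Original PIP = 455/59.9 + 10.5×0.5833 + 4 = 17.721 cmH2O; new PIP = 17.721 + (1.92) = 19.641 cmH2O.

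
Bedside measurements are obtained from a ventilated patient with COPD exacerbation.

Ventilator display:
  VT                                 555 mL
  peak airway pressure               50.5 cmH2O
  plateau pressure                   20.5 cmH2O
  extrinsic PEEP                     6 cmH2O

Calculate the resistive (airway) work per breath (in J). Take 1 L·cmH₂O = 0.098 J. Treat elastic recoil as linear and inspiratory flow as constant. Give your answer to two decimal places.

With constant inspiratory flow the resistive pressure is constant at PIP − Pplat = 50.5 − 20.5 = 30.0 cmH2O, so resistive work = 30.0 × 0.555 = 16.65 L·cmH2O.
× 0.098 J/(L·cmH2O) → 1.632 J.

1.63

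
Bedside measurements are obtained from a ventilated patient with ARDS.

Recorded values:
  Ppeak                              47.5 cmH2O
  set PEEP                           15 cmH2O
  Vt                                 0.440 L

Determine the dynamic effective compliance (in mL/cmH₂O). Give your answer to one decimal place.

13.5

Dynamic compliance = Vt / (PIP − PEEP) = 440 / (47.5 − 15) = 440 / 32.5 = 13.538 mL/cmH2O.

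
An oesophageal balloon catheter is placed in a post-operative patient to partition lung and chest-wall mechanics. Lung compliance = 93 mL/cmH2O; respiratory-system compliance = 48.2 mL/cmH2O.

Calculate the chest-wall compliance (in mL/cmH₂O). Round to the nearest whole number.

1/Ccw = 1/Crs − 1/CL.
1/Ccw = 1/48.2 − 1/93 = 0.009994.
Ccw = 100.06 mL/cmH2O.

100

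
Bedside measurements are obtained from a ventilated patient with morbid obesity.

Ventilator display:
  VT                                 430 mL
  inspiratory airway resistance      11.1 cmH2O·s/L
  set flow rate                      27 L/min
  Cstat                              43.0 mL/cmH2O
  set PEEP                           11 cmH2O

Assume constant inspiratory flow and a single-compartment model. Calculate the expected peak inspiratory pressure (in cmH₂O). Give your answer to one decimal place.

26.0

Flow: 27 L/min ÷ 60 = 0.45 L/s.
Equation of motion (constant flow): PIP = Vt/C + R·V̇ + PEEP.
PIP = 430/43.0 + 11.1×0.45 + 11 = 10.0 + 4.995 + 11 = 25.995 cmH2O.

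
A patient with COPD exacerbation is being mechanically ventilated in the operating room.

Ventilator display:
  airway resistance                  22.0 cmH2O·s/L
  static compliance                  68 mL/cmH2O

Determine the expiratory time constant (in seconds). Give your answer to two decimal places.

1.50

τ = R × C = 22.0 × 68 mL/cmH2O = 22.0 × 0.068 L/cmH2O = 1.496 s.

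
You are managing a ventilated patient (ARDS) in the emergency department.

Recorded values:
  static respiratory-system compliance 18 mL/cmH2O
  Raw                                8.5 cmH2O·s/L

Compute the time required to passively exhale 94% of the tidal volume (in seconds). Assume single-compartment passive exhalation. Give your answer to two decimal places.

τ = R × C = 8.5 × 18 mL/cmH2O = 8.5 × 0.018 L/cmH2O = 0.153 s.
Exhaled fraction f = 1 − e^(−t/τ) → t = −τ·ln(1 − f) = −0.153·ln(0.06) = 0.4305 s.

0.43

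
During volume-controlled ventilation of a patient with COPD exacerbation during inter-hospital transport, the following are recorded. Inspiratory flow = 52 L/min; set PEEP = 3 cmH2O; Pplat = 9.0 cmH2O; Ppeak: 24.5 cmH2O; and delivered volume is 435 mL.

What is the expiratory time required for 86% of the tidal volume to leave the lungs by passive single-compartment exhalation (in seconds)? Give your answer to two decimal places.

2.55

Flow: 52 L/min ÷ 60 = 0.8667 L/s.
R = (PIP − Pplat)/V̇ = (24.5 − 9.0) / 0.8667 = 15.5/0.8667 = 17.884 cmH2O·s/L.
C = Vt/(Pplat − PEEP) = 435.0 / (9.0 − 3) = 435.0/6.0 = 72.5 mL/cmH2O.
τ = R × C = 17.884 × 0.0725 L/cmH2O = 1.297 s.
t = −τ·ln(1 − 0.86) = −1.297·ln(0.14) = 2.55 s.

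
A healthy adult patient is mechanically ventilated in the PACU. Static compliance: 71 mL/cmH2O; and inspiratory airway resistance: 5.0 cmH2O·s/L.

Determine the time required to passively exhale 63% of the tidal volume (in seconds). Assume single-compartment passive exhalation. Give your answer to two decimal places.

0.35

τ = R × C = 5.0 × 71 mL/cmH2O = 5.0 × 0.071 L/cmH2O = 0.355 s.
Exhaled fraction f = 1 − e^(−t/τ) → t = −τ·ln(1 − f) = −0.355·ln(0.37) = 0.353 s.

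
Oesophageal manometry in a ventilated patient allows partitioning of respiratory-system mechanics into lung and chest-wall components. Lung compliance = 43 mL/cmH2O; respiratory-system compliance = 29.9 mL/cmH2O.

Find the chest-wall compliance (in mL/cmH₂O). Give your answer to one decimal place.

98.1

1/Ccw = 1/Crs − 1/CL.
1/Ccw = 1/29.9 − 1/43 = 0.01019.
Ccw = 98.135 mL/cmH2O.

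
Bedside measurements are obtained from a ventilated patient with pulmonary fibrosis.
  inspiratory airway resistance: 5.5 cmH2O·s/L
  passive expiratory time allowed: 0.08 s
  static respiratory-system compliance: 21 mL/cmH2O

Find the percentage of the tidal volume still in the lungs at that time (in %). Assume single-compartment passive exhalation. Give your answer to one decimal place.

τ = R × C = 5.5 × 21 mL/cmH2O = 5.5 × 0.021 L/cmH2O = 0.1155 s.
Passive exhalation: V(t)/V₀ = e^(−t/τ) = e^(−0.08/0.1155) = 0.5003.
Fraction remaining = 0.5003 → 50.03%.

50.0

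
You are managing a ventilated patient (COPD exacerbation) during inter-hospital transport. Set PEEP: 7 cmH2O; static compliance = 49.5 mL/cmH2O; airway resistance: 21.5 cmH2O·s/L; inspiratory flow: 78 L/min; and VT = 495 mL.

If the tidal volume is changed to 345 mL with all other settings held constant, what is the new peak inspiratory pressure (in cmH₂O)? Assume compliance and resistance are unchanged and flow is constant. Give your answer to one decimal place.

Flow: 78 L/min ÷ 60 = 1.3 L/s.
PIP = Vt/C + R·V̇ + PEEP (constant-flow equation of motion).
Only the elastic term changes: ΔPIP = ΔVt / C = (345 − 495) / 49.5 = -3.03 cmH2O.
Original PIP = 495/49.5 + 21.5×1.3 + 7 = 44.95 cmH2O; new PIP = 44.95 + (-3.03) = 41.92 cmH2O.

41.9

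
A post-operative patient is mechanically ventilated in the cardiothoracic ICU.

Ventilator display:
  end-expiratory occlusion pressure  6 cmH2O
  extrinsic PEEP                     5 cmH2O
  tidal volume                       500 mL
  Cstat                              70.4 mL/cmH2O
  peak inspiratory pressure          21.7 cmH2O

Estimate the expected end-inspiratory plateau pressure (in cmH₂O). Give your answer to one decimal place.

13.1

End-expiratory occlusion gives total PEEP = 6 cmH2O (intrinsic PEEP = 6 − 5 = 1). Use total PEEP for the elastic gradient.
Pplat = PEEPtotal + Vt / Cstat = 6 + 500 / 70.4 = 6 + 7.102 = 13.102 cmH2O.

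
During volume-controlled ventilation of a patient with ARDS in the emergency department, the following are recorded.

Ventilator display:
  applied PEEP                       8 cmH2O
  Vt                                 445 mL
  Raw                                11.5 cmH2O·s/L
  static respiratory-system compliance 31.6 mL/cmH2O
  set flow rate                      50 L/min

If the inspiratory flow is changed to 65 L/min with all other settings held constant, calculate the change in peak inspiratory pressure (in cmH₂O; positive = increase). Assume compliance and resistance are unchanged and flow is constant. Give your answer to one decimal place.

2.9

Flow: 50 L/min ÷ 60 = 0.8333 L/s.
New flow: 65 L/min ÷ 60 = 1.0833 L/s.
PIP = Vt/C + R·V̇ + PEEP (constant-flow equation of motion).
Only the resistive term changes: ΔPIP = R × ΔV̇ = 11.5 × (1.0833 − 0.8333) = 11.5 × 0.25 = 2.875 cmH2O.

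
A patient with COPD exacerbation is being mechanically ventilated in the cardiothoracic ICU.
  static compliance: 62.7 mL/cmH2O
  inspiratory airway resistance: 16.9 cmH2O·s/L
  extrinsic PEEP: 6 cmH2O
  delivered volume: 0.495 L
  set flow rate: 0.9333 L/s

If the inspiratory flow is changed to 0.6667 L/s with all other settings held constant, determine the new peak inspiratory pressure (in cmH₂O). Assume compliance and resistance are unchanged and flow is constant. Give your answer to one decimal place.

PIP = Vt/C + R·V̇ + PEEP (constant-flow equation of motion).
Only the resistive term changes: ΔPIP = R × ΔV̇ = 16.9 × (0.6667 − 0.9333) = 16.9 × -0.2666 = -4.506 cmH2O.
Original PIP = 495/62.7 + 16.9×0.9333 + 6 = 29.668 cmH2O; new PIP = 29.668 + (-4.506) = 25.162 cmH2O.

25.2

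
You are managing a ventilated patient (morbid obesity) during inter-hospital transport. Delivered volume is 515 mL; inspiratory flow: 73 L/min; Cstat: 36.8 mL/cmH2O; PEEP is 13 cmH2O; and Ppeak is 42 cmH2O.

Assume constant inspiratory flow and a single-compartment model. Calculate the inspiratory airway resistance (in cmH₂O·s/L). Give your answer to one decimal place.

Flow: 73 L/min ÷ 60 = 1.2167 L/s.
Equation of motion (constant flow): PIP = Vt/C + R·V̇ + PEEP.
R·V̇ = PIP − Vt/C − PEEP = 42 − 515/36.8 − 13 = 42 − 13.995 − 13 = 15.005 cmH2O.
R = 15.005 / 1.2167 = 12.333 cmH2O·s/L.

12.3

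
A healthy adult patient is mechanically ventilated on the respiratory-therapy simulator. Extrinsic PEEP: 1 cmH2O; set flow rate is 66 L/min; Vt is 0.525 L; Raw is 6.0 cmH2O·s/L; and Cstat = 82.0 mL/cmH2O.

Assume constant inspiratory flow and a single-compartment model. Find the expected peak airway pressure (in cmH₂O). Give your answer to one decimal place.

Flow: 66 L/min ÷ 60 = 1.1 L/s.
Equation of motion (constant flow): PIP = Vt/C + R·V̇ + PEEP.
PIP = 525/82.0 + 6.0×1.1 + 1 = 6.402 + 6.6 + 1 = 14.002 cmH2O.

14.0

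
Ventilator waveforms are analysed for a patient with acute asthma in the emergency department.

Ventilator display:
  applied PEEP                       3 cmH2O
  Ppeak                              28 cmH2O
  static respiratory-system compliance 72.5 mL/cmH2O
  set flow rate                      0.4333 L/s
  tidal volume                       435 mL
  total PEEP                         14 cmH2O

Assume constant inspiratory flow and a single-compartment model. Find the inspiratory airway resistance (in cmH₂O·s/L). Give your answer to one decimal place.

Total PEEP = 14 cmH2O (set 3 + intrinsic 11); this is the baseline alveolar pressure.
Equation of motion (constant flow): PIP = Vt/C + R·V̇ + PEEP.
R·V̇ = PIP − Vt/C − PEEP = 28 − 435/72.5 − 14 = 28 − 6.0 − 14 = 8.0 cmH2O.
R = 8.0 / 0.4333 = 18.463 cmH2O·s/L.

18.5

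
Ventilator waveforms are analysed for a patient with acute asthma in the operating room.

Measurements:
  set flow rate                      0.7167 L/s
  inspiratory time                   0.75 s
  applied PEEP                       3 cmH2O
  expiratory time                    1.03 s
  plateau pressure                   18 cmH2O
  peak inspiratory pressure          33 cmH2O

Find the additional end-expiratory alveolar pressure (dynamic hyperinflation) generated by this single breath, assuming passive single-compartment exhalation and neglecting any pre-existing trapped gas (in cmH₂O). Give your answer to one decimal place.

Vt = flow × Ti = 0.7167 L/s × 0.75 s × 1000 mL/L = 537.53 mL.
R = (PIP − Pplat)/V̇ = (33 − 18) / 0.7167 = 15.0/0.7167 = 20.929 cmH2O·s/L.
C = Vt/(Pplat − PEEP) = 537.53 / (18 − 3) = 537.53/15.0 = 35.835 mL/cmH2O.
τ = R × C = 20.929 × 0.03584 L/cmH2O = 0.7501 s.
Fraction remaining = e^(−Te/τ) = e^(−1.03/0.7501) = 0.2533; trapped volume = 537.53 × 0.2533 = 136.16 mL.
Additional alveolar pressure from trapping ≈ V_trapped / C = 136.16 / 35.835 = 3.8 cmH2O.

3.8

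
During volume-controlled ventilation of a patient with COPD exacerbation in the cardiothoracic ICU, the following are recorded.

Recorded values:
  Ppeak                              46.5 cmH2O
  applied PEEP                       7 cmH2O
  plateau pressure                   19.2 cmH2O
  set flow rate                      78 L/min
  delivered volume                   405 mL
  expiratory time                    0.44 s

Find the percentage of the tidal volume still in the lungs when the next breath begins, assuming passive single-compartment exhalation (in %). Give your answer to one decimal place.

53.2

Flow: 78 L/min ÷ 60 = 1.3 L/s.
R = (PIP − Pplat)/V̇ = (46.5 − 19.2) / 1.3 = 27.3/1.3 = 21.0 cmH2O·s/L.
C = Vt/(Pplat − PEEP) = 405.0 / (19.2 − 7) = 405.0/12.2 = 33.197 mL/cmH2O.
τ = R × C = 21.0 × 0.0332 L/cmH2O = 0.6972 s.
Fraction remaining at end-expiration = e^(−Te/τ) = e^(−0.44/0.6972) = 0.532 → 53.2%.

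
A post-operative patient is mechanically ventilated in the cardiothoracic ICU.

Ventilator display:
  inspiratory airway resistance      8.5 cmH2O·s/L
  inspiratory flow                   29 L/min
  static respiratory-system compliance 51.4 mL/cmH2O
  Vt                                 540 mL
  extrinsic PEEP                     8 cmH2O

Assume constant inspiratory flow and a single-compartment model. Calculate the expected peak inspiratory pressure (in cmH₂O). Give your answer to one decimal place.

Flow: 29 L/min ÷ 60 = 0.4833 L/s.
Equation of motion (constant flow): PIP = Vt/C + R·V̇ + PEEP.
PIP = 540/51.4 + 8.5×0.4833 + 8 = 10.506 + 4.108 + 8 = 22.614 cmH2O.

22.6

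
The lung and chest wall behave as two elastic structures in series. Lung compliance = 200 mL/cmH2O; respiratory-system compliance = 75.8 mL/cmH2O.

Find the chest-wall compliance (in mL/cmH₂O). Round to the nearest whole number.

122

1/Ccw = 1/Crs − 1/CL.
1/Ccw = 1/75.8 − 1/200 = 0.008193.
Ccw = 122.06 mL/cmH2O.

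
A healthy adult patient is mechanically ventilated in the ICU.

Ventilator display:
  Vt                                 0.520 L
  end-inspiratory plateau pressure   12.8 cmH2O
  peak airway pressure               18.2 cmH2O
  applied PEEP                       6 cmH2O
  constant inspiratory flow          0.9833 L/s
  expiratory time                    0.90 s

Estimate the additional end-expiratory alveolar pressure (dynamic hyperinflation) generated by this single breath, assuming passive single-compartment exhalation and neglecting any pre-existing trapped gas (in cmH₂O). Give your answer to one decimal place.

0.8

R = (PIP − Pplat)/V̇ = (18.2 − 12.8) / 0.9833 = 5.4/0.9833 = 5.492 cmH2O·s/L.
C = Vt/(Pplat − PEEP) = 520.0 / (12.8 − 6) = 520.0/6.8 = 76.471 mL/cmH2O.
τ = R × C = 5.492 × 0.07647 L/cmH2O = 0.42 s.
Fraction remaining = e^(−Te/τ) = e^(−0.90/0.42) = 0.1173; trapped volume = 520.0 × 0.1173 = 60.996 mL.
Additional alveolar pressure from trapping ≈ V_trapped / C = 60.996 / 76.471 = 0.7976 cmH2O.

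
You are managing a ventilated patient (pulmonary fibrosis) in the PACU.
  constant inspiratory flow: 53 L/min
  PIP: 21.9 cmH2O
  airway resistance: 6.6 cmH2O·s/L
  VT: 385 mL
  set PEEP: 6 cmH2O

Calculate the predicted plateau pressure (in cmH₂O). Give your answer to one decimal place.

16.1

Flow: 53 L/min ÷ 60 = 0.8833 L/s.
Pplat = PIP − Raw × flow = 21.9 − 6.6 × 0.8833 = 21.9 − 5.83 = 16.07 cmH2O.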